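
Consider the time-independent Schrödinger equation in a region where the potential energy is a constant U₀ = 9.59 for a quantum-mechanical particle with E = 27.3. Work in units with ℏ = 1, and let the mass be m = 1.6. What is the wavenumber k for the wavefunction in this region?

With E > U₀ the solution is oscillatory, ψ ∝ e^{±ikx} with k = √(2m(E − U₀))/ℏ.
k = √(2 × 1.6 × 17.71) = 7.528.

k = 7.53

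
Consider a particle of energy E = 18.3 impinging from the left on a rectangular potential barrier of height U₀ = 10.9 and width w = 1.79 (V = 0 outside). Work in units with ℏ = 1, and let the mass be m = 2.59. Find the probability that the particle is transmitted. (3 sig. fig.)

T = 0.821

Above the barrier the interior wavenumber is k₂ = √(2m(E − U₀))/ℏ = 6.191, giving phase k₂w = 11.08.
Matching at both interfaces gives T⁻¹ = 1 + U₀² sin²(k₂w) / [4E(E − U₀)] = 1.218, hence T = 0.821.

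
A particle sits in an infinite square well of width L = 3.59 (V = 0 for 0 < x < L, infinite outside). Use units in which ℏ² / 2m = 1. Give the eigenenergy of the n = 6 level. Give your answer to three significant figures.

E = 27.6

Requiring ψ(0) = ψ(L) = 0 quantises k = nπ/L, hence E_n = ℏ²k²/2m = n²π²ℏ²/(2mL²).
E_6 = 6² × π² / (2 × 0.5 × 3.59²) = 27.57.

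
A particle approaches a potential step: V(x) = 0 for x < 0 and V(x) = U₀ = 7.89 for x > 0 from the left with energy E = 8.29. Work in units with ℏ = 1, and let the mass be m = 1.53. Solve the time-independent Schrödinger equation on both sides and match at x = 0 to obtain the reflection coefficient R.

R = 0.409

The wavenumbers are k₁ = √(2mE)/ℏ = 5.037 on the left and k₂ = √(2m(E − U₀))/ℏ = 1.106 on the right.
Matching ψ and ψ′ at x = 0 gives r = (k₁ − k₂)/(k₁ + k₂), so R = r² = 0.4093 and T = 1 − R = 0.5907.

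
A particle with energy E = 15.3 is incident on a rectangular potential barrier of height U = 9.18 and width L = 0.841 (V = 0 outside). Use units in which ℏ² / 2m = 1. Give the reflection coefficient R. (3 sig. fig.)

Above the barrier the interior wavenumber is k₂ = √(2m(E − U))/ℏ = 2.474, giving phase k₂L = 2.081.
Matching at both interfaces gives T⁻¹ = 1 + U² sin²(k₂L) / [4E(E − U)] = 1.171, hence T = 0.854.
R = 1 − T = 0.146.

R = 0.146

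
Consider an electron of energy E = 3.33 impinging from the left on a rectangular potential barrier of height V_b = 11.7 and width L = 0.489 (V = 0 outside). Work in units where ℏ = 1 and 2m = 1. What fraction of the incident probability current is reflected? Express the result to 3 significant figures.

R = 0.822

Since E < V_b the interior solution is evanescent with decay constant κ = √(2m(V_b − E))/ℏ = 2.893.
κL = 1.415, sinh(κL) = 1.936.
Matching ψ, ψ′ at both faces gives T = [1 + V_b² sinh²(κL) / (4E(V_b − E))]⁻¹ = 1/5.603 = 0.178.
R = 1 − T = 0.822.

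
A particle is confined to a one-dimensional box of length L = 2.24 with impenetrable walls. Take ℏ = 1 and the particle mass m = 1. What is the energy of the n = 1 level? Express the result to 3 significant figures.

The infinite-well eigenfunctions ψ_n = √(2/L) sin(nπx/L) vanish at both walls, giving E_n = n²π²ℏ²/(2mL²).
E_1 = 1² × π² / (2 × 1 × 2.24²) = 0.9835.

E = 0.983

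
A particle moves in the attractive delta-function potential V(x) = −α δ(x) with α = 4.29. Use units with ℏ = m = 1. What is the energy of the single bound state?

E = -9.20

For x ≠ 0 the bound state is ψ ∝ e^{−κ|x|}; integrating the TISE across the delta gives the cusp condition 2κ = 2mα/ℏ², so κ = 4.290.
Then E = −ℏ²κ²/(2m) = −mα²/(2ℏ²) = -9.202.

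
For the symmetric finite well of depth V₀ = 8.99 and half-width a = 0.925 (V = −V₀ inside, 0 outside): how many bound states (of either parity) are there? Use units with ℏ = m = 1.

The dimensionless depth is z₀ = a√(2mV₀)/ℏ = 0.925 × √(17.98) = 3.922.
A new bound state (alternating even/odd) appears each time z₀ passes a multiple of π/2, so N = ⌊2z₀/π⌋ + 1 = ⌊2.497⌋ + 1 = 3.

N = 3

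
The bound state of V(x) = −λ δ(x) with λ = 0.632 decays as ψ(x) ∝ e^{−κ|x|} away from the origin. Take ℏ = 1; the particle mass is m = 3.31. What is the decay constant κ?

κ = 2.09

Integrate −(ℏ²/2m)ψ'' − λδ(x)ψ = Eψ from −ε to +ε: the ψ'' term gives ψ'(0⁺) − ψ'(0⁻) and the δ term gives −(2mλ/ℏ²)ψ(0).
With ψ ∝ e^{−κ|x|} this yields −2κ = −2mλ/ℏ², so κ = mλ/ℏ² = 2.092.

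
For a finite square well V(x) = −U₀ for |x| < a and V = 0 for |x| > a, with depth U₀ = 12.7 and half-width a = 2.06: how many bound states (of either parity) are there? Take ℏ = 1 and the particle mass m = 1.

N = 7

Define the well-strength parameter z₀ = (a/ℏ)√(2mU₀) = 2.06 × √(2·1·12.7) = 10.38.
A new bound state (alternating even/odd) appears each time z₀ passes a multiple of π/2, so N = ⌊2z₀/π⌋ + 1 = ⌊6.609⌋ + 1 = 7.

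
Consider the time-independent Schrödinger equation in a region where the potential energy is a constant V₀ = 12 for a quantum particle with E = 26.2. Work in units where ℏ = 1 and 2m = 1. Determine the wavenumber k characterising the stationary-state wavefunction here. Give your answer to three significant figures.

k = 3.77

With E > V₀ the solution is oscillatory, ψ ∝ e^{±ikx} with k = √(2m(E − V₀))/ℏ.
k = √(2 × 0.5 × 14.2) = 3.768.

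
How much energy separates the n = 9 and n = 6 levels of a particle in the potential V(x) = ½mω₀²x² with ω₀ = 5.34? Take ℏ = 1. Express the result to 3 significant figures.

E_n = ℏω₀(n + ½), so ΔE = (9 − 6) ℏω₀ = 3 × 5.34 = 16.02.

ΔE = 16.0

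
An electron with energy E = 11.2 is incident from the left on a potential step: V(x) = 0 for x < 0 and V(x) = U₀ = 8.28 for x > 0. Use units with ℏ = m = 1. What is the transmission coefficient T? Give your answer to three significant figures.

On each side the TISE gives plane waves with k = √(2m(E − V))/ℏ: k₁ = √(2·1·11.2) = 4.733, k₂ = √(2·1·2.92) = 2.417.
Matching ψ and ψ′ at x = 0 gives r = (k₁ − k₂)/(k₁ + k₂), so R = r² = 0.1050 and T = 1 − R = 0.8950.

T = 0.895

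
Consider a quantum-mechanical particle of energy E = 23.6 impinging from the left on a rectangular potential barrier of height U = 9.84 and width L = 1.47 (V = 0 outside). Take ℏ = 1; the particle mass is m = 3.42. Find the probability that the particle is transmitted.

T = 0.932

Above the barrier the interior wavenumber is k₂ = √(2m(E − U))/ℏ = 9.701, giving phase k₂L = 14.26.
Matching at both interfaces gives T⁻¹ = 1 + U² sin²(k₂L) / [4E(E − U)] = 1.073, hence T = 0.932.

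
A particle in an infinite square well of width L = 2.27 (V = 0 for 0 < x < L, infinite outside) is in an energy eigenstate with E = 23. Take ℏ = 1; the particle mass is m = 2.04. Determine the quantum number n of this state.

For an infinite well E_n = n²π²ℏ²/(2mL²), so n = (L/πℏ)√(2mE).
n = (2.27/π) × √(2 × 2.04 × 23) = 7.000 → n = 7.

n = 7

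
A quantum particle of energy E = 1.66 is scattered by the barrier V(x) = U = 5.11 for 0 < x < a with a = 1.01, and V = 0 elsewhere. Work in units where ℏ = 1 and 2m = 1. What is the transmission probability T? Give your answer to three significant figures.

Since E < U the interior solution is evanescent with decay constant κ = √(2m(U − E))/ℏ = 1.857.
κa = 1.876, sinh(κa) = 3.187.
Matching ψ, ψ′ at both faces gives T = [1 + U² sinh²(κa) / (4E(U − E))]⁻¹ = 1/12.58 = 0.0795.

T = 0.0795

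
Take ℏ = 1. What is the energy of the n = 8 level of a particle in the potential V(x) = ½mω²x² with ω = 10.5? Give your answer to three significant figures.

E = 89.3

Using E_n = (n + ½)ℏω: E_8 = 8.5 × 10.5 = 89.25.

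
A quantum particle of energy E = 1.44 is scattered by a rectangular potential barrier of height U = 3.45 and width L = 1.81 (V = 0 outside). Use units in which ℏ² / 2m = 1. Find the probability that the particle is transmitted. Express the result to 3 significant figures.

T = 0.0227

Since E < U the interior solution is evanescent with decay constant κ = √(2m(U − E))/ℏ = 1.418.
κL = 2.566, sinh(κL) = 6.469.
The exact tunnelling result is T⁻¹ = 1 + U² sinh²(κL) / [4E(U − E)] = 44.02, so T = 0.0227.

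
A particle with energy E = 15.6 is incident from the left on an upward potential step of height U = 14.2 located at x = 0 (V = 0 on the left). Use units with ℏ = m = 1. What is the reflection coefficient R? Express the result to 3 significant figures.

On each side the TISE gives plane waves with k = √(2m(E − V))/ℏ: k₁ = √(2·1·15.6) = 5.586, k₂ = √(2·1·1.4) = 1.673.
Continuity of ψ and ψ′ at the step yields the reflection amplitude r = (k₁ − k₂)/(k₁ + k₂) = 0.5390; thus R = |r|² = 0.2905, T = 0.7095.

R = 0.290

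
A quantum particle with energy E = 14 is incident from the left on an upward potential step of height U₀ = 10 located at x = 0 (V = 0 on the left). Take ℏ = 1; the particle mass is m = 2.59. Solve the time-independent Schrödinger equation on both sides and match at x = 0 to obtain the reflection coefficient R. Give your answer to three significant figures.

The wavenumbers are k₁ = √(2mE)/ℏ = 8.516 on the left and k₂ = √(2m(E − U₀))/ℏ = 4.552 on the right.
Matching ψ and ψ′ at x = 0 gives r = (k₁ − k₂)/(k₁ + k₂), so R = r² = 0.09201 and T = 1 − R = 0.9080.

R = 0.0920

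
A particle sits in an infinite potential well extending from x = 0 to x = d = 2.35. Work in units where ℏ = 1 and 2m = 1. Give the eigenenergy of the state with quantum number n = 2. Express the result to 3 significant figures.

The infinite-well eigenfunctions ψ_n = √(2/d) sin(nπx/d) vanish at both walls, giving E_n = n²π²ℏ²/(2md²).
E_2 = 2² × π² / (2 × 0.5 × 2.35²) = 7.149.

E = 7.15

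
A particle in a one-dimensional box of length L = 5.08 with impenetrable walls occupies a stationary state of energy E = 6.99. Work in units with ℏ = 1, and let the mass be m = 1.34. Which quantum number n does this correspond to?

For an infinite well E_n = n²π²ℏ²/(2mL²), so n = (L/πℏ)√(2mE).
n = (5.08/π) × √(2 × 1.34 × 6.99) = 6.999 → n = 7.

n = 7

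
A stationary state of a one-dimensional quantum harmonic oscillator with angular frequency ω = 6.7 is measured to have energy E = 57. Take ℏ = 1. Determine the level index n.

Invert E_n = (n + ½)ℏω: n = E/ℏω − ½ = 8.007, so n = 8.

n = 8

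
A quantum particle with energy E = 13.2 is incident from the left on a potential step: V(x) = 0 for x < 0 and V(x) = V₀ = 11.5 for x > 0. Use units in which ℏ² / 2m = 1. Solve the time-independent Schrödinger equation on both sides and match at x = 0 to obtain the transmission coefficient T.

The wavenumbers are k₁ = √(2mE)/ℏ = 3.633 on the left and k₂ = √(2m(E − V₀))/ℏ = 1.304 on the right.
Continuity of ψ and ψ′ at the step yields the reflection amplitude r = (k₁ − k₂)/(k₁ + k₂) = 0.4718; thus R = |r|² = 0.2226, T = 0.7774.

T = 0.777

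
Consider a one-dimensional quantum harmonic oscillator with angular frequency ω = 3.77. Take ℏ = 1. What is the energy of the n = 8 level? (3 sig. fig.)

E = 32.0

Using E_n = (n + ½)ℏω: E_8 = 8.5 × 3.77 = 32.05.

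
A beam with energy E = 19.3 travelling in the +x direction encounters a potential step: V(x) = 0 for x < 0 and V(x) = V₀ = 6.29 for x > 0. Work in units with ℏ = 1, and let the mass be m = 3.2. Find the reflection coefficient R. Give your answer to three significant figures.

R = 0.00966

The wavenumbers are k₁ = √(2mE)/ℏ = 11.11 on the left and k₂ = √(2m(E − V₀))/ℏ = 9.125 on the right.
Matching ψ and ψ′ at x = 0 gives r = (k₁ − k₂)/(k₁ + k₂), so R = r² = 0.009659 and T = 1 − R = 0.9903.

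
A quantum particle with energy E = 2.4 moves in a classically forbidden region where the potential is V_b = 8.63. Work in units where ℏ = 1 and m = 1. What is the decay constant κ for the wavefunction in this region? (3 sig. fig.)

Since E < V_b the TISE in this region is ψ'' = κ²ψ with κ = √(2m(V_b − E))/ℏ.
κ = √(2 × 1 × 6.23) = 3.530.

κ = 3.53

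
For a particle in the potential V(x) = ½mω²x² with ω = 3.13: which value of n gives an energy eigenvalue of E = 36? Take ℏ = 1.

Invert E_n = (n + ½)ℏω: n = E/ℏω − ½ = 11.002, so n = 11.

n = 11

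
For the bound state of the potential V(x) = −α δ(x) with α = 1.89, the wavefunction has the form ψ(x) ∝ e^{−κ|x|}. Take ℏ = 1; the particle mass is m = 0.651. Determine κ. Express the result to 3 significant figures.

κ = 1.23

Integrate −(ℏ²/2m)ψ'' − αδ(x)ψ = Eψ from −ε to +ε: the ψ'' term gives ψ'(0⁺) − ψ'(0⁻) and the δ term gives −(2mα/ℏ²)ψ(0).
With ψ ∝ e^{−κ|x|} this yields −2κ = −2mα/ℏ², so κ = mα/ℏ² = 1.230.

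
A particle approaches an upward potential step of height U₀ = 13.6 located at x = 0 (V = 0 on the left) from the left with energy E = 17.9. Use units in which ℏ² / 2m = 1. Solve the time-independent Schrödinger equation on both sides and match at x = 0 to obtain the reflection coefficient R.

R = 0.117

The wavenumbers are k₁ = √(2mE)/ℏ = 4.231 on the left and k₂ = √(2m(E − U₀))/ℏ = 2.074 on the right.
Matching ψ and ψ′ at x = 0 gives r = (k₁ − k₂)/(k₁ + k₂), so R = r² = 0.1171 and T = 1 − R = 0.8829.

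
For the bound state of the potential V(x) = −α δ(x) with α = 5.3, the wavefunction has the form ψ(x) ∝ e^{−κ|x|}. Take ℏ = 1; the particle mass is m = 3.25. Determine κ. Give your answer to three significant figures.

κ = 17.2

Integrate −(ℏ²/2m)ψ'' − αδ(x)ψ = Eψ from −ε to +ε: the ψ'' term gives ψ'(0⁺) − ψ'(0⁻) and the δ term gives −(2mα/ℏ²)ψ(0).
With ψ ∝ e^{−κ|x|} this yields −2κ = −2mα/ℏ², so κ = mα/ℏ² = 17.23.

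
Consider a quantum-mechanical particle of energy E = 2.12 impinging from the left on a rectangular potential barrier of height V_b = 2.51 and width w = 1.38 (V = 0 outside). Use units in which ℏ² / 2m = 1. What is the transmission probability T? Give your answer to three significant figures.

T = 0.357

Since E < V_b the interior solution is evanescent with decay constant κ = √(2m(V_b − E))/ℏ = 0.6245.
κw = 0.8618, sinh(κw) = 0.9725.
The exact tunnelling result is T⁻¹ = 1 + V_b² sinh²(κw) / [4E(V_b − E)] = 2.802, so T = 0.357.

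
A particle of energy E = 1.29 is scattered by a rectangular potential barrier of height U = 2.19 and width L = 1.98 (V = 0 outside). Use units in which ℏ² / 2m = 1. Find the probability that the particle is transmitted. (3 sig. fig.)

Since E < U the interior solution is evanescent with decay constant κ = √(2m(U − E))/ℏ = 0.9487.
κL = 1.878, sinh(κL) = 3.195.
The exact tunnelling result is T⁻¹ = 1 + U² sinh²(κL) / [4E(U − E)] = 11.54, so T = 0.0866.

T = 0.0866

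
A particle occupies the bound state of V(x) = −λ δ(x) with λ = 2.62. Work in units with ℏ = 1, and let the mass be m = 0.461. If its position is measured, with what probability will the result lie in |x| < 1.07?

The normalised bound state is ψ = √κ e^{−κ|x|} with κ = mλ/ℏ² = 1.208.
P(|x| < d) = ∫_{−d}^{d} κ e^{−2κ|x|} dx = 1 − e^{−2κd} = 1 − e^{−2.585} = 0.9246.

P = 0.925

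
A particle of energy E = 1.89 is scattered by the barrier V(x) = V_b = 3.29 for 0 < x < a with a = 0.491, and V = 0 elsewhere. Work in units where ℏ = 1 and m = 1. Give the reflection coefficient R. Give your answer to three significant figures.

E < V_b: inside the barrier ψ ∝ e^{±κx} with κ = √(2m(V_b − E))/ℏ = 1.673.
κa = 0.8216, sinh(κa) = 0.9172.
The exact tunnelling result is T⁻¹ = 1 + V_b² sinh²(κa) / [4E(V_b − E)] = 1.860, so T = 0.538.
R = 1 − T = 0.462.

R = 0.462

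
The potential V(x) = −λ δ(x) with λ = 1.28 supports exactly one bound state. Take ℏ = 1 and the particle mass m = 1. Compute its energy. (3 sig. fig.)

E = -0.819

For x ≠ 0 the bound state is ψ ∝ e^{−κ|x|}; integrating the TISE across the delta gives the cusp condition 2κ = 2mλ/ℏ², so κ = 1.280.
Then E = −ℏ²κ²/(2m) = −mλ²/(2ℏ²) = -0.8192.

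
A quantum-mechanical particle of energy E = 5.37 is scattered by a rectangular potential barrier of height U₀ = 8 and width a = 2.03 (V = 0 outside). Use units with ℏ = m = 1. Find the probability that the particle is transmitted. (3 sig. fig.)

T = 0.000319

Since E < U₀ the interior solution is evanescent with decay constant κ = √(2m(U₀ − E))/ℏ = 2.293.
κa = 4.656, sinh(κa) = 52.59.
Matching ψ, ψ′ at both faces gives T = [1 + U₀² sinh²(κa) / (4E(U₀ − E))]⁻¹ = 1/3134 = 0.000319.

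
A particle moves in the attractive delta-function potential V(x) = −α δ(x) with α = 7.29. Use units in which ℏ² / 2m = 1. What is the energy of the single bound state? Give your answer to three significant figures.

E = -13.3

For x ≠ 0 the bound state is ψ ∝ e^{−κ|x|}; integrating the TISE across the delta gives the cusp condition 2κ = 2mα/ℏ², so κ = 3.645.
Then E = −ℏ²κ²/(2m) = −mα²/(2ℏ²) = -13.29.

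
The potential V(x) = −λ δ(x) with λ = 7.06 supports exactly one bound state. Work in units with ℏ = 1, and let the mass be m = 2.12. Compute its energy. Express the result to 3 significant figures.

E = -52.8

For x ≠ 0 the bound state is ψ ∝ e^{−κ|x|}; integrating the TISE across the delta gives the cusp condition 2κ = 2mλ/ℏ², so κ = 14.97.
Then E = −ℏ²κ²/(2m) = −mλ²/(2ℏ²) = -52.83.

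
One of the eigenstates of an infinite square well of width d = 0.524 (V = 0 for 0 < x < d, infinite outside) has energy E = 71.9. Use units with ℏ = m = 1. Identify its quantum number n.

n = 2

For an infinite well E_n = n²π²ℏ²/(2md²), so n = (d/πℏ)√(2mE).
n = (0.524/π) × √(2 × 1 × 71.9) = 2.000 → n = 2.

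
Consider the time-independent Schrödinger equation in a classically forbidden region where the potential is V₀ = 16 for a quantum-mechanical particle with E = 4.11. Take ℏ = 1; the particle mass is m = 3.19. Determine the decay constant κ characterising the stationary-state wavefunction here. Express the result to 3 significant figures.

κ = 8.71

Since E < V₀ the TISE in this region is ψ'' = κ²ψ with κ = √(2m(V₀ − E))/ℏ.
κ = √(2 × 3.19 × 11.89) = 8.710.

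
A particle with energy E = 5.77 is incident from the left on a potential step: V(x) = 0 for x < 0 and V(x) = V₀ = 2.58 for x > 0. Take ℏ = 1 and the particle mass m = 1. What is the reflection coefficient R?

R = 0.0216

The wavenumbers are k₁ = √(2mE)/ℏ = 3.397 on the left and k₂ = √(2m(E − V₀))/ℏ = 2.526 on the right.
Matching ψ and ψ′ at x = 0 gives r = (k₁ − k₂)/(k₁ + k₂), so R = r² = 0.02163 and T = 1 − R = 0.9784.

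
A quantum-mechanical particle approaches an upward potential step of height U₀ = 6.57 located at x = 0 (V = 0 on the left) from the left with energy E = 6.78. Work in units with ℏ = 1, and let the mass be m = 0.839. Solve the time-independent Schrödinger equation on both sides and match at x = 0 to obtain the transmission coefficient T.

On each side the TISE gives plane waves with k = √(2m(E − V))/ℏ: k₁ = √(2·0.839·6.78) = 3.373, k₂ = √(2·0.839·0.21) = 0.5936.
Continuity of ψ and ψ′ at the step yields the reflection amplitude r = (k₁ − k₂)/(k₁ + k₂) = 0.7007; thus R = |r|² = 0.4910, T = 0.5090.

T = 0.509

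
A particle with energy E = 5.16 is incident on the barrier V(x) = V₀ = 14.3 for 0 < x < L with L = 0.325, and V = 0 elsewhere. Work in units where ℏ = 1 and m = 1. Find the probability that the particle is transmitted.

Since E < V₀ the interior solution is evanescent with decay constant κ = √(2m(V₀ − E))/ℏ = 4.276.
κL = 1.390, sinh(κL) = 1.882.
Matching ψ, ψ′ at both faces gives T = [1 + V₀² sinh²(κL) / (4E(V₀ − E))]⁻¹ = 1/4.839 = 0.207.

T = 0.207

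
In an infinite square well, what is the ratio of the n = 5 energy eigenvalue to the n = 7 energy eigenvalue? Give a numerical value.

0.510204

Since E_n ∝ n², the ratio is (5/7)² = 0.510204.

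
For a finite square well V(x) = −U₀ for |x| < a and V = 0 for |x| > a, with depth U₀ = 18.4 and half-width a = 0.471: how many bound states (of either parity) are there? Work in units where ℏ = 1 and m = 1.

The dimensionless depth is z₀ = a√(2mU₀)/ℏ = 0.471 × √(36.80) = 2.857.
A new bound state (alternating even/odd) appears each time z₀ passes a multiple of π/2, so N = ⌊2z₀/π⌋ + 1 = ⌊1.819⌋ + 1 = 2.

N = 2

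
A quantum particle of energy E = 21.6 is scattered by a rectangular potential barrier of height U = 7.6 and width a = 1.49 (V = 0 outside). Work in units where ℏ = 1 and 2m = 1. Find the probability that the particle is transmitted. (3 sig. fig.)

T = 0.980

Above the barrier the interior wavenumber is k₂ = √(2m(E − U))/ℏ = 3.742, giving phase k₂a = 5.575.
T = [1 + U² sin²(k₂a) / (4E(E − U))]⁻¹ = 1/1.020 = 0.980.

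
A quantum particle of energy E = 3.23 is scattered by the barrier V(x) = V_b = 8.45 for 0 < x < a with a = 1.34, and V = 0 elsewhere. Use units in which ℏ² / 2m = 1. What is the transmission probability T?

Since E < V_b the interior solution is evanescent with decay constant κ = √(2m(V_b − E))/ℏ = 2.285.
κa = 3.062, sinh(κa) = 10.66.
Matching ψ, ψ′ at both faces gives T = [1 + V_b² sinh²(κa) / (4E(V_b − E))]⁻¹ = 1/121.2 = 0.00825.

T = 0.00825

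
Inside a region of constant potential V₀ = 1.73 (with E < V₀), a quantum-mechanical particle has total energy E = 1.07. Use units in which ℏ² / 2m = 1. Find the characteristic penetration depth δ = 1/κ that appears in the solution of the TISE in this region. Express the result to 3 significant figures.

Since E < V₀ the TISE in this region is ψ'' = κ²ψ with κ = √(2m(V₀ − E))/ℏ.
κ = √(2 × 0.5 × 0.66) = 0.8124. The penetration depth is δ = 1/κ = 1.23.

δ = 1.23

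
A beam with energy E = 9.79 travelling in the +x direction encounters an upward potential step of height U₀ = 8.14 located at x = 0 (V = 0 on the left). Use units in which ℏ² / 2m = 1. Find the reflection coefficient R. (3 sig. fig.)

R = 0.175

The wavenumbers are k₁ = √(2mE)/ℏ = 3.129 on the left and k₂ = √(2m(E − U₀))/ℏ = 1.285 on the right.
Matching ψ and ψ′ at x = 0 gives r = (k₁ − k₂)/(k₁ + k₂), so R = r² = 0.1746 and T = 1 − R = 0.8254.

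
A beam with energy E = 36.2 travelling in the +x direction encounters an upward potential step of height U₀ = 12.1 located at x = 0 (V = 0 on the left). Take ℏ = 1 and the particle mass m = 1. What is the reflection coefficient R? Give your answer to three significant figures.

R = 0.0103

On each side the TISE gives plane waves with k = √(2m(E − V))/ℏ: k₁ = √(2·1·36.2) = 8.509, k₂ = √(2·1·24.1) = 6.943.
Continuity of ψ and ψ′ at the step yields the reflection amplitude r = (k₁ − k₂)/(k₁ + k₂) = 0.1014; thus R = |r|² = 0.01027, T = 0.9897.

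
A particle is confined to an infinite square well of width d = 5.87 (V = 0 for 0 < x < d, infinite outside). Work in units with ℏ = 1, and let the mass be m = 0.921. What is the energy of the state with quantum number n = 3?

Requiring ψ(0) = ψ(d) = 0 quantises k = nπ/d, hence E_n = ℏ²k²/2m = n²π²ℏ²/(2md²).
E_3 = 3² × π² / (2 × 0.921 × 5.87²) = 1.400.

E = 1.40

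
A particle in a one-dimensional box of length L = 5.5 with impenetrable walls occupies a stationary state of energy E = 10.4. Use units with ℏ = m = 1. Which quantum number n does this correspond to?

For an infinite well E_n = n²π²ℏ²/(2mL²), so n = (L/πℏ)√(2mE).
n = (5.5/π) × √(2 × 1 × 10.4) = 7.984 → n = 8.

n = 8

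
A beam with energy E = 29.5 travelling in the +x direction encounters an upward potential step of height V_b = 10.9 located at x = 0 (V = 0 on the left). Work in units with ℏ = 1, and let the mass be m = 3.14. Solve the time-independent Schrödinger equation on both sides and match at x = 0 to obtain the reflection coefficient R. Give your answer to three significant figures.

R = 0.0132

On each side the TISE gives plane waves with k = √(2m(E − V))/ℏ: k₁ = √(2·3.14·29.5) = 13.61, k₂ = √(2·3.14·18.6) = 10.81.
Continuity of ψ and ψ′ at the step yields the reflection amplitude r = (k₁ − k₂)/(k₁ + k₂) = 0.1148; thus R = |r|² = 0.01318, T = 0.9868.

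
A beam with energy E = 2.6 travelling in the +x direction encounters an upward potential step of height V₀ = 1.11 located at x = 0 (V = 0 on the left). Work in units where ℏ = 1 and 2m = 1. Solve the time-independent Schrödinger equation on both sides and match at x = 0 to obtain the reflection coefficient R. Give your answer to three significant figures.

The wavenumbers are k₁ = √(2mE)/ℏ = 1.612 on the left and k₂ = √(2m(E − V₀))/ℏ = 1.221 on the right.
Matching ψ and ψ′ at x = 0 gives r = (k₁ − k₂)/(k₁ + k₂), so R = r² = 0.01912 and T = 1 − R = 0.9809.

R = 0.0191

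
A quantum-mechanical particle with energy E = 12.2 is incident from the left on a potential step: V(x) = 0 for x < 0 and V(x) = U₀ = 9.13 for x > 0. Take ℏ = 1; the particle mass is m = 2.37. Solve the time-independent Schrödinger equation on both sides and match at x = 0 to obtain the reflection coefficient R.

R = 0.110

On each side the TISE gives plane waves with k = √(2m(E − V))/ℏ: k₁ = √(2·2.37·12.2) = 7.604, k₂ = √(2·2.37·3.07) = 3.815.
Matching ψ and ψ′ at x = 0 gives r = (k₁ − k₂)/(k₁ + k₂), so R = r² = 0.1101 and T = 1 − R = 0.8899.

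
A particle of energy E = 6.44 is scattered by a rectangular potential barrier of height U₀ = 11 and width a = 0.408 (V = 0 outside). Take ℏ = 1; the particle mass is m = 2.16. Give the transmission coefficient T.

E < U₀: inside the barrier ψ ∝ e^{±κx} with κ = √(2m(U₀ − E))/ℏ = 4.438.
κa = 1.811, sinh(κa) = 2.976.
The exact tunnelling result is T⁻¹ = 1 + U₀² sinh²(κa) / [4E(U₀ − E)] = 10.12, so T = 0.0988.

T = 0.0988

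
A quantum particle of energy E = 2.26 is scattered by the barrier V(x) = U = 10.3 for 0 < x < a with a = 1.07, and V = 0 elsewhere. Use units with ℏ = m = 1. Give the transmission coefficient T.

Since E < U the interior solution is evanescent with decay constant κ = √(2m(U − E))/ℏ = 4.010.
κa = 4.291, sinh(κa) = 36.50.
The exact tunnelling result is T⁻¹ = 1 + U² sinh²(κa) / [4E(U − E)] = 1946, so T = 0.000514.

T = 0.000514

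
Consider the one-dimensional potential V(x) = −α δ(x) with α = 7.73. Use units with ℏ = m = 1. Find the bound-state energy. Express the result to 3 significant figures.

The bound state is ψ(x) = √κ e^{−κ|x|}. The derivative jump ψ'(0⁺) − ψ'(0⁻) = −(2mα/ℏ²)ψ(0) fixes κ = mα/ℏ² = 7.730.
Then E = −ℏ²κ²/(2m) = −mα²/(2ℏ²) = -29.88.

E = -29.9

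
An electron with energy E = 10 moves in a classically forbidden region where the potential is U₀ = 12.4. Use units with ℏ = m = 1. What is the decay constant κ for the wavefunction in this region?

Since E < U₀ the TISE in this region is ψ'' = κ²ψ with κ = √(2m(U₀ − E))/ℏ.
κ = √(2 × 1 × 2.4) = 2.191.

κ = 2.19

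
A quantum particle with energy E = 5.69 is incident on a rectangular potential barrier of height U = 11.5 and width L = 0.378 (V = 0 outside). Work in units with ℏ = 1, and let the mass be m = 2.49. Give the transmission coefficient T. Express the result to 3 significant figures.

E < U: inside the barrier ψ ∝ e^{±κx} with κ = √(2m(U − E))/ℏ = 5.379.
κL = 2.033, sinh(κL) = 3.754.
The exact tunnelling result is T⁻¹ = 1 + U² sinh²(κL) / [4E(U − E)] = 15.09, so T = 0.0662.

T = 0.0662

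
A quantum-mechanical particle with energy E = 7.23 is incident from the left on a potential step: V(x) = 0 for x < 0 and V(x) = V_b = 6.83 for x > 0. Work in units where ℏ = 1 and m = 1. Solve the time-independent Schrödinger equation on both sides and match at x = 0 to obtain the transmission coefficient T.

On each side the TISE gives plane waves with k = √(2m(E − V))/ℏ: k₁ = √(2·1·7.23) = 3.803, k₂ = √(2·1·0.4) = 0.8944.
Continuity of ψ and ψ′ at the step yields the reflection amplitude r = (k₁ − k₂)/(k₁ + k₂) = 0.6192; thus R = |r|² = 0.3834, T = 0.6166.

T = 0.617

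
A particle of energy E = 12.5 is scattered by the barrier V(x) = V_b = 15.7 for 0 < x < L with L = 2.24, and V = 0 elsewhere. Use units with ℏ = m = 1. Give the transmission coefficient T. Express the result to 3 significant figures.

E < V_b: inside the barrier ψ ∝ e^{±κx} with κ = √(2m(V_b − E))/ℏ = 2.530.
κL = 5.667, sinh(κL) = 144.6.
The exact tunnelling result is T⁻¹ = 1 + V_b² sinh²(κL) / [4E(V_b − E)] = 32190, so T = 0.0000311.

T = 0.0000311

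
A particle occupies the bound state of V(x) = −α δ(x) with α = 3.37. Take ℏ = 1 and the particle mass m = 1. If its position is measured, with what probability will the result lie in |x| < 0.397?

P = 0.931

The normalised bound state is ψ = √κ e^{−κ|x|} with κ = mα/ℏ² = 3.370.
P(|x| < d) = ∫_{−d}^{d} κ e^{−2κ|x|} dx = 1 − e^{−2κd} = 1 − e^{−2.676} = 0.9311.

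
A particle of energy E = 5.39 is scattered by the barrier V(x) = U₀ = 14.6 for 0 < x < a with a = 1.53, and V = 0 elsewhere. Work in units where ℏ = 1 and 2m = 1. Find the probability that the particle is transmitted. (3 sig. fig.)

T = 0.000345

E < U₀: inside the barrier ψ ∝ e^{±κx} with κ = √(2m(U₀ − E))/ℏ = 3.035.
κa = 4.643, sinh(κa) = 51.94.
Matching ψ, ψ′ at both faces gives T = [1 + U₀² sinh²(κa) / (4E(U₀ − E))]⁻¹ = 1/2897 = 0.000345.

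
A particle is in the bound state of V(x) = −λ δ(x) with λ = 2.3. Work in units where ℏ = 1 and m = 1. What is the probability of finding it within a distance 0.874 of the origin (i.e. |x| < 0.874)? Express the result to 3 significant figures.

The normalised bound state is ψ = √κ e^{−κ|x|} with κ = mλ/ℏ² = 2.300.
P(|x| < d) = ∫_{−d}^{d} κ e^{−2κ|x|} dx = 1 − e^{−2κd} = 1 − e^{−4.020} = 0.9821.

P = 0.982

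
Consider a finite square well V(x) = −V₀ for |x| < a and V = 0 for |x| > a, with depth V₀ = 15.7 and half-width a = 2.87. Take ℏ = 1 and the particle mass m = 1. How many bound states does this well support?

N = 11

Define the well-strength parameter z₀ = (a/ℏ)√(2mV₀) = 2.87 × √(2·1·15.7) = 16.08.
A new bound state (alternating even/odd) appears each time z₀ passes a multiple of π/2, so N = ⌊2z₀/π⌋ + 1 = ⌊10.24⌋ + 1 = 11.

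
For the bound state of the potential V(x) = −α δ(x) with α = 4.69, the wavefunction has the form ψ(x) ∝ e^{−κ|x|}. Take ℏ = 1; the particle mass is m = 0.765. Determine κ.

κ = 3.59

Integrating the TISE across x = 0 gives the cusp condition ψ'(0⁺) − ψ'(0⁻) = −(2mα/ℏ²)ψ(0).
With ψ ∝ e^{−κ|x|} this yields −2κ = −2mα/ℏ², so κ = mα/ℏ² = 3.588.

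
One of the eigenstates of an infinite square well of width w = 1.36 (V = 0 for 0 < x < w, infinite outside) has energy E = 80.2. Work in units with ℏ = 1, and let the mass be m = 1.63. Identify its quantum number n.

n = 7

For an infinite well E_n = n²π²ℏ²/(2mw²), so n = (w/πℏ)√(2mE).
n = (1.36/π) × √(2 × 1.63 × 80.2) = 7.000 → n = 7.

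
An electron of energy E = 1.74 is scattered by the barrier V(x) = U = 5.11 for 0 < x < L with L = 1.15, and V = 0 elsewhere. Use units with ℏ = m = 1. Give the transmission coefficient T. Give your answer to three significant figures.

T = 0.00913

E < U: inside the barrier ψ ∝ e^{±κx} with κ = √(2m(U − E))/ℏ = 2.596.
κL = 2.986, sinh(κL) = 9.874.
The exact tunnelling result is T⁻¹ = 1 + U² sinh²(κL) / [4E(U − E)] = 109.5, so T = 0.00913.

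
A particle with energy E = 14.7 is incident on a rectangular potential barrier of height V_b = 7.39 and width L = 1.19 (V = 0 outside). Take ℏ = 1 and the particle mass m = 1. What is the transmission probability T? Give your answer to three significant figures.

E > V_b: inside the barrier k₂ = √(2m(E − V_b))/ℏ = 3.824, k₂L = 4.550.
Matching at both interfaces gives T⁻¹ = 1 + V_b² sin²(k₂L) / [4E(E − V_b)] = 1.124, hence T = 0.890.

T = 0.890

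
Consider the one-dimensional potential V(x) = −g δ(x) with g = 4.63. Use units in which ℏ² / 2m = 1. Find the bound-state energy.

E = -5.36

The bound state is ψ(x) = √κ e^{−κ|x|}. The derivative jump ψ'(0⁺) − ψ'(0⁻) = −(2mg/ℏ²)ψ(0) fixes κ = mg/ℏ² = 2.315.
Then E = −ℏ²κ²/(2m) = −mg²/(2ℏ²) = -5.359.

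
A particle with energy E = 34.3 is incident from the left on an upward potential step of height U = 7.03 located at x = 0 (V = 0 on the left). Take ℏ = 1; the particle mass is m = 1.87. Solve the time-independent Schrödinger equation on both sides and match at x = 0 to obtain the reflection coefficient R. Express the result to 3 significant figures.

The wavenumbers are k₁ = √(2mE)/ℏ = 11.33 on the left and k₂ = √(2m(E − U))/ℏ = 10.10 on the right.
Continuity of ψ and ψ′ at the step yields the reflection amplitude r = (k₁ − k₂)/(k₁ + k₂) = 0.05728; thus R = |r|² = 0.003281, T = 0.9967.

R = 0.00328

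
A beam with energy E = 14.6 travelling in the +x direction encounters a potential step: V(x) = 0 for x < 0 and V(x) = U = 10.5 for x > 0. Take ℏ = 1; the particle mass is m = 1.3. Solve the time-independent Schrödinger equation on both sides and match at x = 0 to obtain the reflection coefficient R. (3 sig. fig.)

R = 0.0944

On each side the TISE gives plane waves with k = √(2m(E − V))/ℏ: k₁ = √(2·1.3·14.6) = 6.161, k₂ = √(2·1.3·4.1) = 3.265.
Continuity of ψ and ψ′ at the step yields the reflection amplitude r = (k₁ − k₂)/(k₁ + k₂) = 0.3073; thus R = |r|² = 0.09440, T = 0.9056.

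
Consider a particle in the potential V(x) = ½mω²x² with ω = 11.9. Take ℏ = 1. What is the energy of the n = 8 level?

E = 101

Using E_n = (n + ½)ℏω: E_8 = 8.5 × 11.9 = 101.2.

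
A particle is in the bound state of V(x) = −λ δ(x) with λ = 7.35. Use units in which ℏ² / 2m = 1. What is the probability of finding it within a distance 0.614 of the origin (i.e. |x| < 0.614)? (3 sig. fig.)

P = 0.989

The normalised bound state is ψ = √κ e^{−κ|x|} with κ = mλ/ℏ² = 3.675.
P(|x| < d) = ∫_{−d}^{d} κ e^{−2κ|x|} dx = 1 − e^{−2κd} = 1 − e^{−4.513} = 0.9890.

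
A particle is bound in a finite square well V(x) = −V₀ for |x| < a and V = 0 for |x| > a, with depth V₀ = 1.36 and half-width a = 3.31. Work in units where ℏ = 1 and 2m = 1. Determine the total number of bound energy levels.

N = 3

Define the well-strength parameter z₀ = (a/ℏ)√(2mV₀) = 3.31 × √(2·0.5·1.36) = 3.860.
The even/odd transcendental equations gain one root per π/2 in z₀, giving N = 1 + ⌊2z₀/π⌋ = 1 + ⌊2.457⌋ = 3.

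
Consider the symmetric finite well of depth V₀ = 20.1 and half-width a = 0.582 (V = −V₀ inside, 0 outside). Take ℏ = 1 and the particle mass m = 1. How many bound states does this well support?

Define the well-strength parameter z₀ = (a/ℏ)√(2mV₀) = 0.582 × √(2·1·20.1) = 3.690.
A new bound state (alternating even/odd) appears each time z₀ passes a multiple of π/2, so N = ⌊2z₀/π⌋ + 1 = ⌊2.349⌋ + 1 = 3.

N = 3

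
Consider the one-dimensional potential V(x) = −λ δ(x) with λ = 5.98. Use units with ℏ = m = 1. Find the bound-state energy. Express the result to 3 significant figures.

The bound state is ψ(x) = √κ e^{−κ|x|}. The derivative jump ψ'(0⁺) − ψ'(0⁻) = −(2mλ/ℏ²)ψ(0) fixes κ = mλ/ℏ² = 5.980.
Then E = −ℏ²κ²/(2m) = −mλ²/(2ℏ²) = -17.88.

E = -17.9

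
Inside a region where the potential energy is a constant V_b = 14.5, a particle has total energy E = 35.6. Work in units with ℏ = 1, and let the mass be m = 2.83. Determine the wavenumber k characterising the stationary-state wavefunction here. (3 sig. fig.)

k = 10.9

With E > V_b the solution is oscillatory, ψ ∝ e^{±ikx} with k = √(2m(E − V_b))/ℏ.
k = √(2 × 2.83 × 21.1) = 10.93.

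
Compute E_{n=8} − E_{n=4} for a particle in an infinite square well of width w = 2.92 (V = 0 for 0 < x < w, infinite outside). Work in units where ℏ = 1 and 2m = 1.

E_n = n²π²ℏ²/(2mw²), so ΔE = (8² − 4²) π²ℏ²/(2mw²).
ΔE = 48 × π² / (2 × 0.5 × 2.92²) = 55.56.

ΔE = 55.6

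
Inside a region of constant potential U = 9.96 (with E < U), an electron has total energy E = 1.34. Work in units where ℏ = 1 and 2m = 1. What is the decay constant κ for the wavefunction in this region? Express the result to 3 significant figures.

κ = 2.94

Since E < U the TISE in this region is ψ'' = κ²ψ with κ = √(2m(U − E))/ℏ.
κ = √(2 × 0.5 × 8.62) = 2.936.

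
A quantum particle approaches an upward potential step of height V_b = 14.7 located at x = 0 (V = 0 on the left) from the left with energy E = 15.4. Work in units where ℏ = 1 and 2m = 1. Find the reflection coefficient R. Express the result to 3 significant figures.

The wavenumbers are k₁ = √(2mE)/ℏ = 3.924 on the left and k₂ = √(2m(E − V_b))/ℏ = 0.8367 on the right.
Matching ψ and ψ′ at x = 0 gives r = (k₁ − k₂)/(k₁ + k₂), so R = r² = 0.4206 and T = 1 − R = 0.5794.

R = 0.421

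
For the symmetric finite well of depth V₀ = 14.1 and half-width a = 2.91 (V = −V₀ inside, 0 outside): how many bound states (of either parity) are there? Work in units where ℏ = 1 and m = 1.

N = 10

The dimensionless depth is z₀ = a√(2mV₀)/ℏ = 2.91 × √(28.20) = 15.45.
A new bound state (alternating even/odd) appears each time z₀ passes a multiple of π/2, so N = ⌊2z₀/π⌋ + 1 = ⌊9.838⌋ + 1 = 10.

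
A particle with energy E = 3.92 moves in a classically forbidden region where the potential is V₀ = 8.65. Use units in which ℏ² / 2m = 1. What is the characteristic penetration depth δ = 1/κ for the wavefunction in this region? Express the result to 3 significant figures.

δ = 0.460

Since E < V₀ the TISE in this region is ψ'' = κ²ψ with κ = √(2m(V₀ − E))/ℏ.
κ = √(2 × 0.5 × 4.73) = 2.175. The penetration depth is δ = 1/κ = 0.460.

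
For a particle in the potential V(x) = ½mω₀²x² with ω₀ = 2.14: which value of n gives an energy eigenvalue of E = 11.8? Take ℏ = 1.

n = 5

Invert E_n = (n + ½)ℏω₀: n = E/ℏω₀ − ½ = 5.014, so n = 5.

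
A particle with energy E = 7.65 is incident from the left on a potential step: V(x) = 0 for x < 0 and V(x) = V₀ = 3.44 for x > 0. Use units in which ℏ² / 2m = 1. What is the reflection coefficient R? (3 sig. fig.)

R = 0.0220

On each side the TISE gives plane waves with k = √(2m(E − V))/ℏ: k₁ = √(2·½·7.65) = 2.766, k₂ = √(2·½·4.21) = 2.052.
Continuity of ψ and ψ′ at the step yields the reflection amplitude r = (k₁ − k₂)/(k₁ + k₂) = 0.1482; thus R = |r|² = 0.02197, T = 0.9780.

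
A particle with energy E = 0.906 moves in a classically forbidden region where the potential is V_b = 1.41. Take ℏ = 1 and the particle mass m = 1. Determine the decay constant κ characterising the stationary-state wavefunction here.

Since E < V_b the TISE in this region is ψ'' = κ²ψ with κ = √(2m(V_b − E))/ℏ.
κ = √(2 × 1 × 0.504) = 1.004.

κ = 1.00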